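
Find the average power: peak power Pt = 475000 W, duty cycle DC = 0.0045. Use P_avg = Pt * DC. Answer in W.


P_avg = 475000 * 0.0045 = 2137.5 W

2137.5 W


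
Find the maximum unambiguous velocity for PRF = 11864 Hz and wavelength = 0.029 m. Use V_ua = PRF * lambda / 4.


V_ua = 11864 * 0.029 / 4 = 86.0 m/s

86.0 m/s


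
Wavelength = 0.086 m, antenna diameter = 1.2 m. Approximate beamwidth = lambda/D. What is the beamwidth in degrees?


BW_rad = 0.086 / 1.2 = 0.071667
BW_deg = 4.11 degrees

4.11 degrees


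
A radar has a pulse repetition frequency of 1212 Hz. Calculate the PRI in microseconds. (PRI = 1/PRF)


PRI = 1/1212 = 0.0008250825 s = 825.1 us

825.1 us


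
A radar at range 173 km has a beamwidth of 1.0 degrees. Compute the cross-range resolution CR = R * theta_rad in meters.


BW_rad = 0.017453293
CR = 173000 * 0.017453293 = 3019.4 m

3019.4 m


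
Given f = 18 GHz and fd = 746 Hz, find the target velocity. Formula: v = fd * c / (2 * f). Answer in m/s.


v = 746 * 3e8 / (2 * 18000000000.0) = 6.2 m/s

6.2 m/s


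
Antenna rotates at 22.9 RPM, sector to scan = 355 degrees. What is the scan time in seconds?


t = 355 / (22.9 * 360) * 60 = 2.58 s

2.58 s


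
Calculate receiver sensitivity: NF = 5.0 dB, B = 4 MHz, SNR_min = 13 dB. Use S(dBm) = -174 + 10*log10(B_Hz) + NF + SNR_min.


10*log10(4000000.0) = 66.02
S = -174 + 66.02 + 5.0 + 13 = -90.0 dBm

-90.0 dBm


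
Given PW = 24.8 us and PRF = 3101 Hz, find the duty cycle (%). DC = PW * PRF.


DC = 24.8e-6 * 3101 * 100 = 7.69%

7.69%


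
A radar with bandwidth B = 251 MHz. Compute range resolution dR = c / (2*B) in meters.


dR = 3e8 / (2 * 251000000.0) = 0.6 m

0.6 m


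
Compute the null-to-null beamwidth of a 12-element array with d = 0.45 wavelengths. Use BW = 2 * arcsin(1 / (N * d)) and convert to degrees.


1/(N*d) = 1/(12*0.45) = 0.185185
BW = 2*arcsin(0.185185) = 21.3 degrees

21.3 degrees


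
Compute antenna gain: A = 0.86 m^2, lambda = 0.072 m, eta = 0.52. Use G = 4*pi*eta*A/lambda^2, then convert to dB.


G_linear = 4*pi*0.52*0.86/0.072^2 = 1084.04
G_dB = 10*log10(1084.04) = 30.4 dB

30.4 dB


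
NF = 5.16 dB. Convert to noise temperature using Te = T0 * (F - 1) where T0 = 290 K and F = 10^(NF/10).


NF_lin = 10^(5.16/10) = 3.280953
Te = 290 * (3.280953 - 1) = 661.5 K

661.5 K


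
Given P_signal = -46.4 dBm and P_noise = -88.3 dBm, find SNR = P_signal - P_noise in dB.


SNR = -46.4 - (-88.3) = 41.9 dB

41.9 dB


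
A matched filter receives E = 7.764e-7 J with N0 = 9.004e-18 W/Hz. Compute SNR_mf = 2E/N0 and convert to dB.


SNR_lin = 2 * 7.764e-7 / 9.004e-18 = 1.725e11
SNR_dB = 10*log10(1.725e11) = 112.4 dB

112.4 dB


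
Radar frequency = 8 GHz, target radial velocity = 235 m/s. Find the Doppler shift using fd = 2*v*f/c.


fd = 2 * 235 * 8000000000.0 / 3e8 = 12533.3 Hz

12533.3 Hz


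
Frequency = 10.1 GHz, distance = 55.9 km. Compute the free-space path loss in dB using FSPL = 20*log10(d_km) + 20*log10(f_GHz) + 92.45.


20*log10(55.9) = 34.95
20*log10(10.1) = 20.09
FSPL = 147.5 dB

147.5 dB


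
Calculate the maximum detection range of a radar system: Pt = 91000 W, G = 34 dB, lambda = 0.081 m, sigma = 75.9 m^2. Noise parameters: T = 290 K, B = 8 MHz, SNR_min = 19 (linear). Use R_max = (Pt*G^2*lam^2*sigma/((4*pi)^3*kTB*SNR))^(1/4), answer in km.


G_lin = 10^(34/10) = 2511.886432
R^4 = 91000 * 2511.886432^2 * 0.081^2 * 75.9 / ((4*pi)^3 * 1.38e-23 * 290 * 8000000.0 * 19)
R^4 = 2.36866e20 m^4
R_max = (2.36866e20)^(1/4) = 124058.3 m = 124.1 km

124.1 km


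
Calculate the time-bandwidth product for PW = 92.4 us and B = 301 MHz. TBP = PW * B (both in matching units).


TBP = 92.4 * 301 = 27812.4

27812.4


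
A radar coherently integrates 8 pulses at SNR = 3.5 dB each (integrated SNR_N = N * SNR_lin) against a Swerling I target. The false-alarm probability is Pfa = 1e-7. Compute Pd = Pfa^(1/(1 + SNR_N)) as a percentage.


SNR_lin = 10^(3.5/10) = 2.23872
SNR_N = 8 * 2.23872 = 17.90976
1/(1 + SNR_N) = 1/18.90976 = 0.0528827
Pd = (1e-7)^0.0528827 = 0.4264
Pd = 42.6%

42.6%


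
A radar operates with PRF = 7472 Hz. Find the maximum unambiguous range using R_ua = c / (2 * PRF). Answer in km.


R_ua = 3e8 / (2 * 7472) = 20074.9 m = 20.1 km

20.1 km


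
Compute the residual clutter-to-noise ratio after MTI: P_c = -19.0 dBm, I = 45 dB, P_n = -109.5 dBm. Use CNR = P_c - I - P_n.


CNR = -19.0 - 45 - (-109.5) = 45.5 dB

45.5 dB


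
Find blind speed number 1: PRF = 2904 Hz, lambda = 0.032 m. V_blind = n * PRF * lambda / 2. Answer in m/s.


V_blind = 1 * 2904 * 0.032 / 2 = 46.5 m/s

46.5 m/s


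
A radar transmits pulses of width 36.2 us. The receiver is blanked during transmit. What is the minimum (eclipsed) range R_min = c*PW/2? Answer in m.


R_min = 3e8 * 36.2e-6 / 2 = 5430.0 m

5430.0 m


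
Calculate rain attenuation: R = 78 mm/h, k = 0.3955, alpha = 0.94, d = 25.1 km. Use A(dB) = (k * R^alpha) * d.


gamma = 0.3955 * 78^0.94 = 23.752833 dB/km
A = 23.752833 * 25.1 = 596.2 dB

596.2 dB


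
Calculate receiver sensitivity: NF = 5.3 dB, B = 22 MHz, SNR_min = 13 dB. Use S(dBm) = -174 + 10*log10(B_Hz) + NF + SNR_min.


10*log10(22000000.0) = 73.42
S = -174 + 73.42 + 5.3 + 13 = -82.3 dBm

-82.3 dBm


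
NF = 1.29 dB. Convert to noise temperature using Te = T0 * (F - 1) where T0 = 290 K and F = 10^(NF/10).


NF_lin = 10^(1.29/10) = 1.34586
Te = 290 * (1.34586 - 1) = 100.3 K

100.3 K


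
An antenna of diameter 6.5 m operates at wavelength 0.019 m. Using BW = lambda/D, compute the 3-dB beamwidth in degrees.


BW_rad = 0.019 / 6.5 = 0.002923
BW_deg = 0.17 degrees

0.17 degrees


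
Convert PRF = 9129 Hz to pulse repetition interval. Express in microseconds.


PRI = 1/9129 = 0.000109541 s = 109.5 us

109.5 us


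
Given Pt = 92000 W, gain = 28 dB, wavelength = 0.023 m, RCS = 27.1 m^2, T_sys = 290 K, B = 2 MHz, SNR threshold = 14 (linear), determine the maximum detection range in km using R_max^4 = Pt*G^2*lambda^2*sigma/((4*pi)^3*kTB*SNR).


G_lin = 10^(28/10) = 630.957344
R^4 = 92000 * 630.957344^2 * 0.023^2 * 27.1 / ((4*pi)^3 * 1.38e-23 * 290 * 2000000.0 * 14)
R^4 = 2.36128e18 m^4
R_max = (2.36128e18)^(1/4) = 39200.1 m = 39.2 km

39.2 km


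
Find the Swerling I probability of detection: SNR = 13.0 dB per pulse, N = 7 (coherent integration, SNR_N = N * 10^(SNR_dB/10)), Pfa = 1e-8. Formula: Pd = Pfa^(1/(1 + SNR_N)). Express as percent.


SNR_lin = 10^(13.0/10) = 19.95262
SNR_N = 7 * 19.95262 = 139.66834
1/(1 + SNR_N) = 1/140.66834 = 0.0071089
Pd = (1e-8)^0.0071089 = 0.87726
Pd = 87.7%

87.7%


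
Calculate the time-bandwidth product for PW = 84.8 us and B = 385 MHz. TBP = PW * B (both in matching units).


TBP = 84.8 * 385 = 32648.0

32648.0


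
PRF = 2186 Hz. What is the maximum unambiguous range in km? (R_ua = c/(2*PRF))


R_ua = 3e8 / (2 * 2186) = 68618.5 m = 68.6 km

68.6 km


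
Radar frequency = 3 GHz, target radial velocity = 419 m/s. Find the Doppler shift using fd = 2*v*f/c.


fd = 2 * 419 * 3000000000.0 / 3e8 = 8380.0 Hz

8380.0 Hz


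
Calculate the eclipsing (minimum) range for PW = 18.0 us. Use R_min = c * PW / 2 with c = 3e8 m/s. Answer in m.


R_min = 3e8 * 18.0e-6 / 2 = 2700.0 m

2700.0 m


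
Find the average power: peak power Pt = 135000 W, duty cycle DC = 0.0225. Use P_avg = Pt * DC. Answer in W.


P_avg = 135000 * 0.0225 = 3037.5 W

3037.5 W


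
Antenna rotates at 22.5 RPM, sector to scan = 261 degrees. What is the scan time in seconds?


t = 261 / (22.5 * 360) * 60 = 1.93 s

1.93 s


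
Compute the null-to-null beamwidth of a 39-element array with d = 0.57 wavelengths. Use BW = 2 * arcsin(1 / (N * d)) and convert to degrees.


1/(N*d) = 1/(39*0.57) = 0.044984
BW = 2*arcsin(0.044984) = 5.2 degrees

5.2 degrees


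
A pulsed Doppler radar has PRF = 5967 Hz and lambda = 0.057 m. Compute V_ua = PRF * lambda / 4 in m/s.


V_ua = 5967 * 0.057 / 4 = 85.0 m/s

85.0 m/s


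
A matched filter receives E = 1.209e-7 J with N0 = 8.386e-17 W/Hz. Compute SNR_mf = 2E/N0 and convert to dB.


SNR_lin = 2 * 1.209e-7 / 8.386e-17 = 2.883e9
SNR_dB = 10*log10(2.883e9) = 94.6 dB

94.6 dB


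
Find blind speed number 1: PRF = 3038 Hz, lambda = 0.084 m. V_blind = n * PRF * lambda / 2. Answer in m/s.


V_blind = 1 * 3038 * 0.084 / 2 = 127.6 m/s

127.6 m/s


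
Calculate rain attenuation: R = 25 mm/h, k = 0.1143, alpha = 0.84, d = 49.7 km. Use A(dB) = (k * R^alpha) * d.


gamma = 0.1143 * 25^0.84 = 1.707324 dB/km
A = 1.707324 * 49.7 = 84.85 dB

84.85 dB


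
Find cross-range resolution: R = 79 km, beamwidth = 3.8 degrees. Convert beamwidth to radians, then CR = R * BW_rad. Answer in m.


BW_rad = 0.066322512
CR = 79000 * 0.066322512 = 5239.5 m

5239.5 m


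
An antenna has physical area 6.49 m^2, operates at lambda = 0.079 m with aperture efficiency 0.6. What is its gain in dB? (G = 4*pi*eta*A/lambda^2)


G_linear = 4*pi*0.6*6.49/0.079^2 = 7840.64
G_dB = 10*log10(7840.64) = 38.9 dB

38.9 dB


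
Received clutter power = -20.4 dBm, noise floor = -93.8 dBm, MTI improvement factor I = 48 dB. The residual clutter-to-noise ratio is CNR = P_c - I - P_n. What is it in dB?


CNR = -20.4 - 48 - (-93.8) = 25.4 dB

25.4 dB


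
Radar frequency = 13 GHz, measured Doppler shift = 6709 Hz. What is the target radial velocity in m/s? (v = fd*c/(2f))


v = 6709 * 3e8 / (2 * 13000000000.0) = 77.4 m/s

77.4 m/s


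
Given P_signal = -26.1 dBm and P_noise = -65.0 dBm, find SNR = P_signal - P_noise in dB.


SNR = -26.1 - (-65.0) = 38.9 dB

38.9 dB


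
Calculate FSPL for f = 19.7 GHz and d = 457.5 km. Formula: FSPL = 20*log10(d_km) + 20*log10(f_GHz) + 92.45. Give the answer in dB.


20*log10(457.5) = 53.21
20*log10(19.7) = 25.89
FSPL = 171.5 dB

171.5 dB


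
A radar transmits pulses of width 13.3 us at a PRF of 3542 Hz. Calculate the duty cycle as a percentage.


DC = 13.3e-6 * 3542 * 100 = 4.71%

4.71%


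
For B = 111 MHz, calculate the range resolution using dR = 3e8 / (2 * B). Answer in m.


dR = 3e8 / (2 * 111000000.0) = 1.35 m

1.35 m


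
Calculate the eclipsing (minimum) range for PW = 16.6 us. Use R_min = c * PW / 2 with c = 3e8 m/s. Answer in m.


R_min = 3e8 * 16.6e-6 / 2 = 2490.0 m

2490.0 m


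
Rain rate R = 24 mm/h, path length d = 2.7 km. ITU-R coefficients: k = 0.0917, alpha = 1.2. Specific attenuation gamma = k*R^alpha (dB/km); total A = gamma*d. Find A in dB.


gamma = 0.0917 * 24^1.2 = 4.155496 dB/km
A = 4.155496 * 2.7 = 11.22 dB

11.22 dB


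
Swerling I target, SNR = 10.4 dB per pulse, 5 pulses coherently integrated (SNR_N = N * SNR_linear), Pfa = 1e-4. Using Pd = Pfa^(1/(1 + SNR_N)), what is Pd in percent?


SNR_lin = 10^(10.4/10) = 10.96478
SNR_N = 5 * 10.96478 = 54.8239
1/(1 + SNR_N) = 1/55.8239 = 0.0179135
Pd = (1e-4)^0.0179135 = 0.8479
Pd = 84.8%

84.8%


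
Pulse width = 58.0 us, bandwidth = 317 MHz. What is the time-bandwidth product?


TBP = 58.0 * 317 = 18386.0

18386.0


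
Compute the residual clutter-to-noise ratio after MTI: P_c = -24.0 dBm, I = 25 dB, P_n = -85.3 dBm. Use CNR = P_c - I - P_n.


CNR = -24.0 - 25 - (-85.3) = 36.3 dB

36.3 dB


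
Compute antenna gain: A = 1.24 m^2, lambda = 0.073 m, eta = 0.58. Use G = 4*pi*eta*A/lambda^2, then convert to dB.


G_linear = 4*pi*0.58*1.24/0.073^2 = 1695.95
G_dB = 10*log10(1695.95) = 32.3 dB

32.3 dB


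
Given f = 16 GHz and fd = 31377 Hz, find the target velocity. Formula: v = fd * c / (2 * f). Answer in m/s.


v = 31377 * 3e8 / (2 * 16000000000.0) = 294.2 m/s

294.2 m/s


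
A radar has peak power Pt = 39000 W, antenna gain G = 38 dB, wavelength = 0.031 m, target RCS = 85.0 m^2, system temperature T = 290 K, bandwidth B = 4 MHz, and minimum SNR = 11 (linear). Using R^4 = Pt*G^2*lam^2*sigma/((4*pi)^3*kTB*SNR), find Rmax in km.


G_lin = 10^(38/10) = 6309.573445
R^4 = 39000 * 6309.573445^2 * 0.031^2 * 85.0 / ((4*pi)^3 * 1.38e-23 * 290 * 4000000.0 * 11)
R^4 = 3.62951e20 m^4
R_max = (3.62951e20)^(1/4) = 138026.3 m = 138.0 km

138.0 km


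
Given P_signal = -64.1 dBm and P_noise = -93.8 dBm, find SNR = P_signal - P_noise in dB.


SNR = -64.1 - (-93.8) = 29.7 dB

29.7 dB


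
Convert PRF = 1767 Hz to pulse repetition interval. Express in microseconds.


PRI = 1/1767 = 0.000565931 s = 565.9 us

565.9 us


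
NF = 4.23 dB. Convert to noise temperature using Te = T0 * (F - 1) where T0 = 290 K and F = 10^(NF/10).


NF_lin = 10^(4.23/10) = 2.6485
Te = 290 * (2.6485 - 1) = 478.1 K

478.1 K


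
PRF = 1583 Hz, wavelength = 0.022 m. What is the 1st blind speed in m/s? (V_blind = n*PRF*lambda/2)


V_blind = 1 * 1583 * 0.022 / 2 = 17.4 m/s

17.4 m/s


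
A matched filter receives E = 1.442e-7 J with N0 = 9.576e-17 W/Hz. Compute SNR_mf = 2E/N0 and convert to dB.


SNR_lin = 2 * 1.442e-7 / 9.576e-17 = 3.012e9
SNR_dB = 10*log10(3.012e9) = 94.8 dB

94.8 dB


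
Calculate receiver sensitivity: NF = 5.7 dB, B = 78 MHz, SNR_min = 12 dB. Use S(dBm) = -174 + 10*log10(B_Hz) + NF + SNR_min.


10*log10(78000000.0) = 78.92
S = -174 + 78.92 + 5.7 + 12 = -77.4 dBm

-77.4 dBm


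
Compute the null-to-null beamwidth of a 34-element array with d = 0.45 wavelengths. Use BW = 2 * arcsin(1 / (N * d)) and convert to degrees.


1/(N*d) = 1/(34*0.45) = 0.065359
BW = 2*arcsin(0.065359) = 7.5 degrees

7.5 degrees


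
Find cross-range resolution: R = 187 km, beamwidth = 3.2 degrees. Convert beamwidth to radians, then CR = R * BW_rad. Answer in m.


BW_rad = 0.055850536
CR = 187000 * 0.055850536 = 10444.1 m

10444.1 m


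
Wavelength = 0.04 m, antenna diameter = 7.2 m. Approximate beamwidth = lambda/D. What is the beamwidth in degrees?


BW_rad = 0.04 / 7.2 = 0.005556
BW_deg = 0.32 degrees

0.32 degrees


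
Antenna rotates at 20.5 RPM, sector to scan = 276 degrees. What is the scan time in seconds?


t = 276 / (20.5 * 360) * 60 = 2.24 s

2.24 s


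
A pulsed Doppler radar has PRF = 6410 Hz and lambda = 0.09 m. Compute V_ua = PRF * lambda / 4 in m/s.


V_ua = 6410 * 0.09 / 4 = 144.2 m/s

144.2 m/s


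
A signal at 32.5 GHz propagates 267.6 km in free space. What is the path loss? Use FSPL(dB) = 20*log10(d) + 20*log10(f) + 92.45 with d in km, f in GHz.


20*log10(267.6) = 48.55
20*log10(32.5) = 30.24
FSPL = 171.2 dB

171.2 dB


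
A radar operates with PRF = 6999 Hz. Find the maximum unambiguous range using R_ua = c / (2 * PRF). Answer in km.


R_ua = 3e8 / (2 * 6999) = 21431.6 m = 21.4 km

21.4 km


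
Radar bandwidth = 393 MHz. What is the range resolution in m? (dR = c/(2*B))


dR = 3e8 / (2 * 393000000.0) = 0.38 m

0.38 m


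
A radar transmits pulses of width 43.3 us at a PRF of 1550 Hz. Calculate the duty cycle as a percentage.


DC = 43.3e-6 * 1550 * 100 = 6.71%

6.71%


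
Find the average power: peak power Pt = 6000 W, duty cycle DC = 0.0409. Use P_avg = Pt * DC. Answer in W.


P_avg = 6000 * 0.0409 = 245.4 W

245.4 W


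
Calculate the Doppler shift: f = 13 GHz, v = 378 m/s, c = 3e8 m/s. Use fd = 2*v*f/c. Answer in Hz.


fd = 2 * 378 * 13000000000.0 / 3e8 = 32760.0 Hz

32760.0 Hz


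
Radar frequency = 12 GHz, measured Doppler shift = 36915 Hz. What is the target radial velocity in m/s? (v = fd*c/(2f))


v = 36915 * 3e8 / (2 * 12000000000.0) = 461.4 m/s

461.4 m/s


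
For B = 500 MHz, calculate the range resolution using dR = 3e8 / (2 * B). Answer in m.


dR = 3e8 / (2 * 500000000.0) = 0.3 m

0.3 m


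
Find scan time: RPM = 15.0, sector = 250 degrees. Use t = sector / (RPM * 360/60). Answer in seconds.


t = 250 / (15.0 * 360) * 60 = 2.78 s

2.78 s


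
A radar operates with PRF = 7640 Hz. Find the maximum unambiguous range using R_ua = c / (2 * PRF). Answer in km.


R_ua = 3e8 / (2 * 7640) = 19633.5 m = 19.6 km

19.6 km


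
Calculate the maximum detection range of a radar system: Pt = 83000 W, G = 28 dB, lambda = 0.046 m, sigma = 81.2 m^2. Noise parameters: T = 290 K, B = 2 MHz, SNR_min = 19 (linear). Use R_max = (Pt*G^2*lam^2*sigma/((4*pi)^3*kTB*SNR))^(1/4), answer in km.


G_lin = 10^(28/10) = 630.957344
R^4 = 83000 * 630.957344^2 * 0.046^2 * 81.2 / ((4*pi)^3 * 1.38e-23 * 290 * 2000000.0 * 19)
R^4 = 1.88131e19 m^4
R_max = (1.88131e19)^(1/4) = 65859.0 m = 65.9 km

65.9 km


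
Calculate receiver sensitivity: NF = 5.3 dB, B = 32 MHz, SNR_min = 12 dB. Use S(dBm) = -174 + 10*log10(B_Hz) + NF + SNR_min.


10*log10(32000000.0) = 75.05
S = -174 + 75.05 + 5.3 + 12 = -81.6 dBm

-81.6 dBm


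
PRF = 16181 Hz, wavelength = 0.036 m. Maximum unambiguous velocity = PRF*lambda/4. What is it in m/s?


V_ua = 16181 * 0.036 / 4 = 145.6 m/s

145.6 m/s


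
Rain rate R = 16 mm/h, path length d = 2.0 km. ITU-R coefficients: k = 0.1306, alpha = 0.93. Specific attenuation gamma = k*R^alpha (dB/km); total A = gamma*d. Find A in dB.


gamma = 0.1306 * 16^0.93 = 1.720976 dB/km
A = 1.720976 * 2.0 = 3.44 dB

3.44 dB


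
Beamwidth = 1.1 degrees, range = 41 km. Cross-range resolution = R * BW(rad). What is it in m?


BW_rad = 0.019198622
CR = 41000 * 0.019198622 = 787.1 m

787.1 m


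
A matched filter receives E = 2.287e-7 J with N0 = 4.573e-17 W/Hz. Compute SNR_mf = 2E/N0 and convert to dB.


SNR_lin = 2 * 2.287e-7 / 4.573e-17 = 1.0e10
SNR_dB = 10*log10(1.0e10) = 100.0 dB

100.0 dB


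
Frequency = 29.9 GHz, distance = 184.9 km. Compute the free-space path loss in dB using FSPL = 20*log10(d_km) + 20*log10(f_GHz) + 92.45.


20*log10(184.9) = 45.34
20*log10(29.9) = 29.51
FSPL = 167.3 dB

167.3 dB


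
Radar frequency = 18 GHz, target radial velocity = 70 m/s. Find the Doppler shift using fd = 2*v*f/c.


fd = 2 * 70 * 18000000000.0 / 3e8 = 8400.0 Hz

8400.0 Hz


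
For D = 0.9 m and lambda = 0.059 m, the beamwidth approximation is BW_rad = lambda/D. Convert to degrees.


BW_rad = 0.059 / 0.9 = 0.065556
BW_deg = 3.76 degrees

3.76 degrees


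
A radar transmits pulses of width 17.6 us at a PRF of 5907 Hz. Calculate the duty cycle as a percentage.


DC = 17.6e-6 * 5907 * 100 = 10.4%

10.4%


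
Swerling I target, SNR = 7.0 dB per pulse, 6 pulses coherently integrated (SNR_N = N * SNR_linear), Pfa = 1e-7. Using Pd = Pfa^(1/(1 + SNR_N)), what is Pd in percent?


SNR_lin = 10^(7.0/10) = 5.01187
SNR_N = 6 * 5.01187 = 30.07122
1/(1 + SNR_N) = 1/31.07122 = 0.0321841
Pd = (1e-7)^0.0321841 = 0.59527
Pd = 59.5%

59.5%


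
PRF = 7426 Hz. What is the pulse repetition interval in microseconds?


PRI = 1/7426 = 0.000134662 s = 134.7 us

134.7 us


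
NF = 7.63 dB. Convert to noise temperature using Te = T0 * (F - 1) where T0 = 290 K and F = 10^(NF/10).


NF_lin = 10^(7.63/10) = 5.794287
Te = 290 * (5.794287 - 1) = 1390.3 K

1390.3 K


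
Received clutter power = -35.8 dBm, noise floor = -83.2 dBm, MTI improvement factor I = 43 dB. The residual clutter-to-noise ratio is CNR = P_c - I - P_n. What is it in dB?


CNR = -35.8 - 43 - (-83.2) = 4.4 dB

4.4 dB


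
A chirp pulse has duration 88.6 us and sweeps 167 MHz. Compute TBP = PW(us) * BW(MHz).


TBP = 88.6 * 167 = 14796.2

14796.2


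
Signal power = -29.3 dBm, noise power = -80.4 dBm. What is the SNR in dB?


SNR = -29.3 - (-80.4) = 51.1 dB

51.1 dB


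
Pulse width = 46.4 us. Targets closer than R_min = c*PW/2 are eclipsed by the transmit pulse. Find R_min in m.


R_min = 3e8 * 46.4e-6 / 2 = 6960.0 m

6960.0 m


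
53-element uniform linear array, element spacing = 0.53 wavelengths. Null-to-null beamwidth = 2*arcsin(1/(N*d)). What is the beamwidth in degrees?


1/(N*d) = 1/(53*0.53) = 0.0356
BW = 2*arcsin(0.0356) = 4.1 degrees

4.1 degrees


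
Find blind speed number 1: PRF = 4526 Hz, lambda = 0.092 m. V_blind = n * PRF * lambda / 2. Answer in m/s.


V_blind = 1 * 4526 * 0.092 / 2 = 208.2 m/s

208.2 m/s


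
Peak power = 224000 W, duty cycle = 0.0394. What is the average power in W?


P_avg = 224000 * 0.0394 = 8825.6 W

8825.6 W


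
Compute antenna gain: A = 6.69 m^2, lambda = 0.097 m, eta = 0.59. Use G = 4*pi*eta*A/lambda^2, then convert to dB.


G_linear = 4*pi*0.59*6.69/0.097^2 = 5271.63
G_dB = 10*log10(5271.63) = 37.2 dB

37.2 dB


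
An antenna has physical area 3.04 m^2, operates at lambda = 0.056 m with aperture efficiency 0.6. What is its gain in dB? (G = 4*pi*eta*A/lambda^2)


G_linear = 4*pi*0.6*3.04/0.056^2 = 7309.01
G_dB = 10*log10(7309.01) = 38.6 dB

38.6 dB


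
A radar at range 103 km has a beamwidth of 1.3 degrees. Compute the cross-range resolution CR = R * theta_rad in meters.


BW_rad = 0.02268928
CR = 103000 * 0.02268928 = 2337.0 m

2337.0 m


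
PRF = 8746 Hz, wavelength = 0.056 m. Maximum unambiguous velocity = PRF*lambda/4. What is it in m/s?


V_ua = 8746 * 0.056 / 4 = 122.4 m/s

122.4 m/s


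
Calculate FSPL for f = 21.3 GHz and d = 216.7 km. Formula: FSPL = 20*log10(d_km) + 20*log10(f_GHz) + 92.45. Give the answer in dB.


20*log10(216.7) = 46.72
20*log10(21.3) = 26.57
FSPL = 165.7 dB

165.7 dB


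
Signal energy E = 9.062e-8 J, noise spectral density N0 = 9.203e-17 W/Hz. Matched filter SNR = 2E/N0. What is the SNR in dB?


SNR_lin = 2 * 9.062e-8 / 9.203e-17 = 1.969e9
SNR_dB = 10*log10(1.969e9) = 92.9 dB

92.9 dB


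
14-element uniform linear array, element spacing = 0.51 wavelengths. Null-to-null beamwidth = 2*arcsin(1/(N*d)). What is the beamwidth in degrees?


1/(N*d) = 1/(14*0.51) = 0.140056
BW = 2*arcsin(0.140056) = 16.1 degrees

16.1 degrees


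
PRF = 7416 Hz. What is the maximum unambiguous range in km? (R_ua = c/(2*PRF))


R_ua = 3e8 / (2 * 7416) = 20226.5 m = 20.2 km

20.2 km


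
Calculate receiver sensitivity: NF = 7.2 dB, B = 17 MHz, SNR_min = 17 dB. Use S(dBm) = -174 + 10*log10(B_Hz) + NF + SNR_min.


10*log10(17000000.0) = 72.3
S = -174 + 72.3 + 7.2 + 17 = -77.5 dBm

-77.5 dBm


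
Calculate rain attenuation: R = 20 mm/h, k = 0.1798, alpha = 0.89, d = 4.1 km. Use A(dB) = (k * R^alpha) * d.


gamma = 0.1798 * 20^0.89 = 2.586464 dB/km
A = 2.586464 * 4.1 = 10.6 dB

10.6 dB


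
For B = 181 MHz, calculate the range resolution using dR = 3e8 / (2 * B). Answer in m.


dR = 3e8 / (2 * 181000000.0) = 0.83 m

0.83 m


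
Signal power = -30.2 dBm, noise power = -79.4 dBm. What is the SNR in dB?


SNR = -30.2 - (-79.4) = 49.2 dB

49.2 dB


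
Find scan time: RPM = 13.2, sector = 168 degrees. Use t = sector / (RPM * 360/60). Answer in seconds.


t = 168 / (13.2 * 360) * 60 = 2.12 s

2.12 s


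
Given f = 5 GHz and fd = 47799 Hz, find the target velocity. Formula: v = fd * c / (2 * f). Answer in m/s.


v = 47799 * 3e8 / (2 * 5000000000.0) = 1434.0 m/s

1434.0 m/s


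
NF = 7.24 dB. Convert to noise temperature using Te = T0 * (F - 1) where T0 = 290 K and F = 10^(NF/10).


NF_lin = 10^(7.24/10) = 5.296634
Te = 290 * (5.296634 - 1) = 1246.0 K

1246.0 K


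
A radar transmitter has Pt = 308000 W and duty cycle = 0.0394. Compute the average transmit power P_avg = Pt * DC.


P_avg = 308000 * 0.0394 = 12135.2 W

12135.2 W


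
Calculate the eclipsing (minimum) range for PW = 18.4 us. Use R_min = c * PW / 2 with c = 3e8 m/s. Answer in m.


R_min = 3e8 * 18.4e-6 / 2 = 2760.0 m

2760.0 m


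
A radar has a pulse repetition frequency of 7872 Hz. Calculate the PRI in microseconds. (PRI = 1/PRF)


PRI = 1/7872 = 0.0001270325 s = 127.0 us

127.0 us


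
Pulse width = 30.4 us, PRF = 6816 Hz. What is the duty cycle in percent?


DC = 30.4e-6 * 6816 * 100 = 20.72%

20.72%


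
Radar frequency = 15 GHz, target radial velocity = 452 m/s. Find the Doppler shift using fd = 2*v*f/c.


fd = 2 * 452 * 15000000000.0 / 3e8 = 45200.0 Hz

45200.0 Hz


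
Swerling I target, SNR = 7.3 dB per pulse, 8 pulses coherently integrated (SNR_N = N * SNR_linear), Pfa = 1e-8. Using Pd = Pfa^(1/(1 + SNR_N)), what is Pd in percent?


SNR_lin = 10^(7.3/10) = 5.37032
SNR_N = 8 * 5.37032 = 42.96256
1/(1 + SNR_N) = 1/43.96256 = 0.0227466
Pd = (1e-8)^0.0227466 = 0.6577
Pd = 65.8%

65.8%


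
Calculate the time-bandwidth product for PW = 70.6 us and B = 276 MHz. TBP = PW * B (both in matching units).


TBP = 70.6 * 276 = 19485.6

19485.6


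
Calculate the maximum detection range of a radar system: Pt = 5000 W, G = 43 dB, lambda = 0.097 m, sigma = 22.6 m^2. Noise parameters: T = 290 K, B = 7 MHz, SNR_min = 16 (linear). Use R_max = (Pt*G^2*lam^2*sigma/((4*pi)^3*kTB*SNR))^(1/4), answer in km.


G_lin = 10^(43/10) = 19952.62315
R^4 = 5000 * 19952.62315^2 * 0.097^2 * 22.6 / ((4*pi)^3 * 1.38e-23 * 290 * 7000000.0 * 16)
R^4 = 4.7588e20 m^4
R_max = (4.7588e20)^(1/4) = 147697.9 m = 147.7 km

147.7 km


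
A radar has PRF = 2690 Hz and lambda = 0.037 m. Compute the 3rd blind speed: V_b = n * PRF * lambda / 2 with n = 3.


V_blind = 3 * 2690 * 0.037 / 2 = 149.3 m/s

149.3 m/s


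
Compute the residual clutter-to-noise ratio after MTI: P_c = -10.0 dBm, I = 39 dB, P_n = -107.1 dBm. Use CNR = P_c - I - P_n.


CNR = -10.0 - 39 - (-107.1) = 58.1 dB

58.1 dB


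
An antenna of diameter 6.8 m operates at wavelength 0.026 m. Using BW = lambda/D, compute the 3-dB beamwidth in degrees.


BW_rad = 0.026 / 6.8 = 0.003824
BW_deg = 0.22 degrees

0.22 degrees


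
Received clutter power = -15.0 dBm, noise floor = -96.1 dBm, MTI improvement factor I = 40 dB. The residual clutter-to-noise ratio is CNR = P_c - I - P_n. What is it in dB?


CNR = -15.0 - 40 - (-96.1) = 41.1 dB

41.1 dB


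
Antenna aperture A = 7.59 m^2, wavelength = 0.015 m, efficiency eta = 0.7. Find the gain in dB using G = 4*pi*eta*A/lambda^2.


G_linear = 4*pi*0.7*7.59/0.015^2 = 296733.9
G_dB = 10*log10(296733.9) = 54.7 dB

54.7 dB


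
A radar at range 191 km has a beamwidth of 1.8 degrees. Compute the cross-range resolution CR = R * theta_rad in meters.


BW_rad = 0.031415927
CR = 191000 * 0.031415927 = 6000.4 m

6000.4 m


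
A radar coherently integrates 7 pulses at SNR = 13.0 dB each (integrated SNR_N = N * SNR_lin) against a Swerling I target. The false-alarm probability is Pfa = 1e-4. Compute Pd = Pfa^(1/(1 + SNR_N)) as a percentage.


SNR_lin = 10^(13.0/10) = 19.95262
SNR_N = 7 * 19.95262 = 139.66834
1/(1 + SNR_N) = 1/140.66834 = 0.0071089
Pd = (1e-4)^0.0071089 = 0.93662
Pd = 93.7%

93.7%


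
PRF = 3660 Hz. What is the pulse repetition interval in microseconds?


PRI = 1/3660 = 0.000273224 s = 273.2 us

273.2 us


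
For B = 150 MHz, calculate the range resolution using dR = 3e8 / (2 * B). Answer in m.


dR = 3e8 / (2 * 150000000.0) = 1.0 m

1.0 m


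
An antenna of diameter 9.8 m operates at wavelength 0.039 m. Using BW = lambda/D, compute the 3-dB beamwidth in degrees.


BW_rad = 0.039 / 9.8 = 0.00398
BW_deg = 0.23 degrees

0.23 degrees


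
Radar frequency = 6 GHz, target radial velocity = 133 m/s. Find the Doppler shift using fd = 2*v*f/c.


fd = 2 * 133 * 6000000000.0 / 3e8 = 5320.0 Hz

5320.0 Hz


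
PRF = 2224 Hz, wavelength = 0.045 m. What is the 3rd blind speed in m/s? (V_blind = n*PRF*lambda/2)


V_blind = 3 * 2224 * 0.045 / 2 = 150.1 m/s

150.1 m/s


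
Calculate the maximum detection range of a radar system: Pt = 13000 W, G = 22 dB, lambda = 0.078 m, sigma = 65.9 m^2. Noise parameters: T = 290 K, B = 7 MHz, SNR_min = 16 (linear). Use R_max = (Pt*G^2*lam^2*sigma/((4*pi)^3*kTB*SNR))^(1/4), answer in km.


G_lin = 10^(22/10) = 158.489319
R^4 = 13000 * 158.489319^2 * 0.078^2 * 65.9 / ((4*pi)^3 * 1.38e-23 * 290 * 7000000.0 * 16)
R^4 = 1.47195e17 m^4
R_max = (1.47195e17)^(1/4) = 19587.2 m = 19.6 km

19.6 km


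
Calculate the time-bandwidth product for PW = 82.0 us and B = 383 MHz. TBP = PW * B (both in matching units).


TBP = 82.0 * 383 = 31406.0

31406.0


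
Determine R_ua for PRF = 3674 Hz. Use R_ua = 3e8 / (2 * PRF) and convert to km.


R_ua = 3e8 / (2 * 3674) = 40827.4 m = 40.8 km

40.8 km


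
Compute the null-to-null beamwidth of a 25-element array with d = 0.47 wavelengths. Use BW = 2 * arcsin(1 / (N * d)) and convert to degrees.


1/(N*d) = 1/(25*0.47) = 0.085106
BW = 2*arcsin(0.085106) = 9.8 degrees

9.8 degrees


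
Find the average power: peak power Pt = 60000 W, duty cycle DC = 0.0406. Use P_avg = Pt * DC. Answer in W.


P_avg = 60000 * 0.0406 = 2436.0 W

2436.0 W


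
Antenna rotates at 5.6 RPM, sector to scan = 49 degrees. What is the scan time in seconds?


t = 49 / (5.6 * 360) * 60 = 1.46 s

1.46 s


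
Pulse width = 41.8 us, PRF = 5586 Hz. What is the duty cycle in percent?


DC = 41.8e-6 * 5586 * 100 = 23.35%

23.35%


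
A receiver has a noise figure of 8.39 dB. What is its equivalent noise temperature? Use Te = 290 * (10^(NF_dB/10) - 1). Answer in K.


NF_lin = 10^(8.39/10) = 6.902398
Te = 290 * (6.902398 - 1) = 1711.7 K

1711.7 K


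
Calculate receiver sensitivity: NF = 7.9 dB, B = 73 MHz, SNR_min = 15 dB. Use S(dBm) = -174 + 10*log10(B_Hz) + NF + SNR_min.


10*log10(73000000.0) = 78.63
S = -174 + 78.63 + 7.9 + 15 = -72.5 dBm

-72.5 dBm


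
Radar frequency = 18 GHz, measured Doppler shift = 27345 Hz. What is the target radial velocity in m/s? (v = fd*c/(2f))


v = 27345 * 3e8 / (2 * 18000000000.0) = 227.9 m/s

227.9 m/s


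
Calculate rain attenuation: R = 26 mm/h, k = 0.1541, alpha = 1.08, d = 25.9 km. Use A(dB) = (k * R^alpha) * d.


gamma = 0.1541 * 26^1.08 = 5.199647 dB/km
A = 5.199647 * 25.9 = 134.67 dB

134.67 dB


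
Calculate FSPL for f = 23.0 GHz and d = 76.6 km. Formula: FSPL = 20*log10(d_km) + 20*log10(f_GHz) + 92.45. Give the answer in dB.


20*log10(76.6) = 37.68
20*log10(23.0) = 27.23
FSPL = 157.4 dB

157.4 dB


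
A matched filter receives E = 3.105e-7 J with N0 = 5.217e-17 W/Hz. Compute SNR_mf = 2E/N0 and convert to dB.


SNR_lin = 2 * 3.105e-7 / 5.217e-17 = 1.19e10
SNR_dB = 10*log10(1.19e10) = 100.8 dB

100.8 dB


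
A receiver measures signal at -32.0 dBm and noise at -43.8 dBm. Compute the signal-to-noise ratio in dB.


SNR = -32.0 - (-43.8) = 11.8 dB

11.8 dB


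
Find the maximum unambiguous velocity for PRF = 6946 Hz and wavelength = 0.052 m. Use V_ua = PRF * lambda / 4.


V_ua = 6946 * 0.052 / 4 = 90.3 m/s

90.3 m/s


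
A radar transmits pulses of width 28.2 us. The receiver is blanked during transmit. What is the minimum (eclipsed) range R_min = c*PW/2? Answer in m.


R_min = 3e8 * 28.2e-6 / 2 = 4230.0 m

4230.0 m


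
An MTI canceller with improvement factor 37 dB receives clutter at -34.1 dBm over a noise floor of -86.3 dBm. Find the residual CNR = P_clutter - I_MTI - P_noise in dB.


CNR = -34.1 - 37 - (-86.3) = 15.2 dB

15.2 dB


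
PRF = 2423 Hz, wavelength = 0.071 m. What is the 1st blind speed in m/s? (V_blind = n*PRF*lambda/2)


V_blind = 1 * 2423 * 0.071 / 2 = 86.0 m/s

86.0 m/s


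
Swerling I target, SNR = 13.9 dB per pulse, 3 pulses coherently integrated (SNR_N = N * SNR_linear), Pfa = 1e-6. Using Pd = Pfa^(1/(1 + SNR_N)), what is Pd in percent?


SNR_lin = 10^(13.9/10) = 24.54709
SNR_N = 3 * 24.54709 = 73.64127
1/(1 + SNR_N) = 1/74.64127 = 0.0133974
Pd = (1e-6)^0.0133974 = 0.83103
Pd = 83.1%

83.1%


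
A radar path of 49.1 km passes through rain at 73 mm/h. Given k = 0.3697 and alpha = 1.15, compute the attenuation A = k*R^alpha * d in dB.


gamma = 0.3697 * 73^1.15 = 51.365408 dB/km
A = 51.365408 * 49.1 = 2522.04 dB

2522.04 dB


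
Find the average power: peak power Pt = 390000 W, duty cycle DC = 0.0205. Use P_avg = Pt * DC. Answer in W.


P_avg = 390000 * 0.0205 = 7995.0 W

7995.0 W


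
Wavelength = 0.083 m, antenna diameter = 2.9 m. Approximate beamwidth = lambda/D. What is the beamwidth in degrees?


BW_rad = 0.083 / 2.9 = 0.028621
BW_deg = 1.64 degrees

1.64 degrees


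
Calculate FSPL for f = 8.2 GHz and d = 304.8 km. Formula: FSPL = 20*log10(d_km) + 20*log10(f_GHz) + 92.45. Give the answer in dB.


20*log10(304.8) = 49.68
20*log10(8.2) = 18.28
FSPL = 160.4 dB

160.4 dB


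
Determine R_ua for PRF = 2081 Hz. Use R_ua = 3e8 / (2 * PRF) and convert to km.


R_ua = 3e8 / (2 * 2081) = 72080.7 m = 72.1 km

72.1 km


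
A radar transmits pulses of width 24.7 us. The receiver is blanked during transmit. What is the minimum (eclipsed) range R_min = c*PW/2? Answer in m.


R_min = 3e8 * 24.7e-6 / 2 = 3705.0 m

3705.0 m


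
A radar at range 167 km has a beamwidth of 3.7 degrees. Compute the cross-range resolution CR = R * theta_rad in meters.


BW_rad = 0.064577182
CR = 167000 * 0.064577182 = 10784.4 m

10784.4 m


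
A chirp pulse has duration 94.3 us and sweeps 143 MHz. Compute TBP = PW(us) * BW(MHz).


TBP = 94.3 * 143 = 13484.9

13484.9


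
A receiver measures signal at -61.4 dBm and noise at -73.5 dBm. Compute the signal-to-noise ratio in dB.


SNR = -61.4 - (-73.5) = 12.1 dB

12.1 dB


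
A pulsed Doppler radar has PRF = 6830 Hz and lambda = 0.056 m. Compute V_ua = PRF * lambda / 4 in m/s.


V_ua = 6830 * 0.056 / 4 = 95.6 m/s

95.6 m/s


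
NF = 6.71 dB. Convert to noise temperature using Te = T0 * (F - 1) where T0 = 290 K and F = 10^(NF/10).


NF_lin = 10^(6.71/10) = 4.688134
Te = 290 * (4.688134 - 1) = 1069.6 K

1069.6 K


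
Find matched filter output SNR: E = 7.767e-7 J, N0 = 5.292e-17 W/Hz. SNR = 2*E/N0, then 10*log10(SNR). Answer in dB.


SNR_lin = 2 * 7.767e-7 / 5.292e-17 = 2.935e10
SNR_dB = 10*log10(2.935e10) = 104.7 dB

104.7 dB


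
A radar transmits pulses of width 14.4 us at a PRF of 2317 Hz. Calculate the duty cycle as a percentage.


DC = 14.4e-6 * 2317 * 100 = 3.34%

3.34%


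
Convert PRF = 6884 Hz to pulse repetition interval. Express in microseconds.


PRI = 1/6884 = 0.0001452644 s = 145.3 us

145.3 us


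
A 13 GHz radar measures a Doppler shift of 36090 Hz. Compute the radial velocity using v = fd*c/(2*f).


v = 36090 * 3e8 / (2 * 13000000000.0) = 416.4 m/s

416.4 m/s


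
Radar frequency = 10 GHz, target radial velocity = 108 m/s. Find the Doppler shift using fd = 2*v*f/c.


fd = 2 * 108 * 10000000000.0 / 3e8 = 7200.0 Hz

7200.0 Hz


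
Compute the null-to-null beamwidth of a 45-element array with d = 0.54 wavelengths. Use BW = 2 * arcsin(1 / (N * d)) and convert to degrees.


1/(N*d) = 1/(45*0.54) = 0.041152
BW = 2*arcsin(0.041152) = 4.7 degrees

4.7 degrees


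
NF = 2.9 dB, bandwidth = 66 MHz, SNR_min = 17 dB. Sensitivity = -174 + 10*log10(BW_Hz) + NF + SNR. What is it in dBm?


10*log10(66000000.0) = 78.2
S = -174 + 78.2 + 2.9 + 17 = -75.9 dBm

-75.9 dBm


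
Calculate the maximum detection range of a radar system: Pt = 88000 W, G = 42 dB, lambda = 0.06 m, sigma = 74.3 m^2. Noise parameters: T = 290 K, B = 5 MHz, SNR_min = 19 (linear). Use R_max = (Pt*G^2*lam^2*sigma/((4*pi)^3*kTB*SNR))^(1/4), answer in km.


G_lin = 10^(42/10) = 15848.931925
R^4 = 88000 * 15848.931925^2 * 0.06^2 * 74.3 / ((4*pi)^3 * 1.38e-23 * 290 * 5000000.0 * 19)
R^4 = 7.83689e21 m^4
R_max = (7.83689e21)^(1/4) = 297533.5 m = 297.5 km

297.5 km


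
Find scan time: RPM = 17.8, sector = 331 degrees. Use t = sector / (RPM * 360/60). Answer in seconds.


t = 331 / (17.8 * 360) * 60 = 3.1 s

3.1 s


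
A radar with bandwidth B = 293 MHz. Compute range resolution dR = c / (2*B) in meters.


dR = 3e8 / (2 * 293000000.0) = 0.51 m

0.51 m


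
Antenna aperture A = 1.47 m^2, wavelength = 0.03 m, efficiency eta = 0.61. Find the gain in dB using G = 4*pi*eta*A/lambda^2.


G_linear = 4*pi*0.61*1.47/0.03^2 = 12520.29
G_dB = 10*log10(12520.29) = 41.0 dB

41.0 dB


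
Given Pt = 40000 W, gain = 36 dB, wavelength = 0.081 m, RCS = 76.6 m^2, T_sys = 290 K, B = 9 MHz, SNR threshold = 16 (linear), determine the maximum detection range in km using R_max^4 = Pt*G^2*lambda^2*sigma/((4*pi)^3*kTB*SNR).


G_lin = 10^(36/10) = 3981.071706
R^4 = 40000 * 3981.071706^2 * 0.081^2 * 76.6 / ((4*pi)^3 * 1.38e-23 * 290 * 9000000.0 * 16)
R^4 = 2.78605e20 m^4
R_max = (2.78605e20)^(1/4) = 129195.5 m = 129.2 km

129.2 km


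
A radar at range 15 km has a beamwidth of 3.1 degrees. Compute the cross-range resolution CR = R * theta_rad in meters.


BW_rad = 0.054105207
CR = 15000 * 0.054105207 = 811.6 m

811.6 m


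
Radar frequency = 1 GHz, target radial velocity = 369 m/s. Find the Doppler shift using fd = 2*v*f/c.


fd = 2 * 369 * 1000000000.0 / 3e8 = 2460.0 Hz

2460.0 Hz


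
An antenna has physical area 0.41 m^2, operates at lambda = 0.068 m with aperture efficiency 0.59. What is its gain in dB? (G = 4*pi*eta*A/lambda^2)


G_linear = 4*pi*0.59*0.41/0.068^2 = 657.4
G_dB = 10*log10(657.4) = 28.2 dB

28.2 dB


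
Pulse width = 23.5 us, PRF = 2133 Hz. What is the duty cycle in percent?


DC = 23.5e-6 * 2133 * 100 = 5.01%

5.01%


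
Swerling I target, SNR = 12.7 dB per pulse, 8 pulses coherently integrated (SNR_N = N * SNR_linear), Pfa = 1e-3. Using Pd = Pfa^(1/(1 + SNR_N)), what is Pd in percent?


SNR_lin = 10^(12.7/10) = 18.62087
SNR_N = 8 * 18.62087 = 148.96696
1/(1 + SNR_N) = 1/149.96696 = 0.0066681
Pd = (1e-3)^0.0066681 = 0.95498
Pd = 95.5%

95.5%


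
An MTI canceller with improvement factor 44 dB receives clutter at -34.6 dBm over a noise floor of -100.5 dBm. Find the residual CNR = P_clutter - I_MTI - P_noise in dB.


CNR = -34.6 - 44 - (-100.5) = 21.9 dB

21.9 dB


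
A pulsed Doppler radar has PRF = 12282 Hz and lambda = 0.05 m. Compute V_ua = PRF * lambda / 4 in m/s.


V_ua = 12282 * 0.05 / 4 = 153.5 m/s

153.5 m/s


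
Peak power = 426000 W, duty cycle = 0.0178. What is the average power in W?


P_avg = 426000 * 0.0178 = 7582.8 W

7582.8 W


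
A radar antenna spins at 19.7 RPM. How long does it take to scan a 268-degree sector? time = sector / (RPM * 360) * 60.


t = 268 / (19.7 * 360) * 60 = 2.27 s

2.27 s


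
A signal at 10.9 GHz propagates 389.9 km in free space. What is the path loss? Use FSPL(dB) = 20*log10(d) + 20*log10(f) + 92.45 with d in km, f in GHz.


20*log10(389.9) = 51.82
20*log10(10.9) = 20.75
FSPL = 165.0 dB

165.0 dB


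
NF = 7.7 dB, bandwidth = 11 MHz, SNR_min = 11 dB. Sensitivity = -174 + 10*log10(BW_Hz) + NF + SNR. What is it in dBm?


10*log10(11000000.0) = 70.41
S = -174 + 70.41 + 7.7 + 11 = -84.9 dBm

-84.9 dBm


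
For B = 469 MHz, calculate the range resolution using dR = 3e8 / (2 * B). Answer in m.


dR = 3e8 / (2 * 469000000.0) = 0.32 m

0.32 m


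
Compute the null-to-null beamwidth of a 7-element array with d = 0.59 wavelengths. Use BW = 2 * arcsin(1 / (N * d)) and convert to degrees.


1/(N*d) = 1/(7*0.59) = 0.242131
BW = 2*arcsin(0.242131) = 28.0 degrees

28.0 degrees


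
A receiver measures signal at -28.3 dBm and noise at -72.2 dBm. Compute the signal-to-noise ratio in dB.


SNR = -28.3 - (-72.2) = 43.9 dB

43.9 dB


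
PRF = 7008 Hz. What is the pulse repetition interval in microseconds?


PRI = 1/7008 = 0.0001426941 s = 142.7 us

142.7 us


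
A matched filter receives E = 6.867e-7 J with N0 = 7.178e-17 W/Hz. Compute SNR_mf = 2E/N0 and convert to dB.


SNR_lin = 2 * 6.867e-7 / 7.178e-17 = 1.913e10
SNR_dB = 10*log10(1.913e10) = 102.8 dB

102.8 dB


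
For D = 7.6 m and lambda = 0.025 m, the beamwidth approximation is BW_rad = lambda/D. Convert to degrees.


BW_rad = 0.025 / 7.6 = 0.003289
BW_deg = 0.19 degrees

0.19 degrees


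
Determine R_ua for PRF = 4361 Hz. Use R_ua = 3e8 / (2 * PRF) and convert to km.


R_ua = 3e8 / (2 * 4361) = 34395.8 m = 34.4 km

34.4 km


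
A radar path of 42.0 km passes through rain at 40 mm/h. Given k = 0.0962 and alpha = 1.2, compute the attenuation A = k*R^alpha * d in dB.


gamma = 0.0962 * 40^1.2 = 8.047242 dB/km
A = 8.047242 * 42.0 = 337.98 dB

337.98 dB
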